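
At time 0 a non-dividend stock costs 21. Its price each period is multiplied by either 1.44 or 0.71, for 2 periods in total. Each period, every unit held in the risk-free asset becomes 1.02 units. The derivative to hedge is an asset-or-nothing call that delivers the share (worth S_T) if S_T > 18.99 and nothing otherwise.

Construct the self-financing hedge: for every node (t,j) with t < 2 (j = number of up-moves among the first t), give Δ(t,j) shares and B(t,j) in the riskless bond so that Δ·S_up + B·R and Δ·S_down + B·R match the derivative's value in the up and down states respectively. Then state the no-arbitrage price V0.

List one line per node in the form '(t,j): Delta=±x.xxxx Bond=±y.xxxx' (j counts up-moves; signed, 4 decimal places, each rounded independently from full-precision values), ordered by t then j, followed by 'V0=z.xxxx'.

Risk-neutral probability p* = (R−d)/(u−d) = (1.02−0.71)/(1.44−0.71) = 0.4247.
Payoff layer (t=2): V(2,0)=0.0000, V(2,1)=21.4704, V(2,2)=43.5456
  t=1,j=0: stock 14.9100 → up 21.4704 (V=21.4704), down 10.5861 (V=0.0000). Price 8.9388; hedge Δ=1.9726, bond B=-20.4727.
  t=1,j=1: stock 30.2400 → up 43.5456 (V=43.5456), down 21.4704 (V=21.4704). Price 30.2400; hedge Δ=1.0000, bond B=0.0000.
  t=0,j=0: stock 21.0000 → up 30.2400 (V=30.2400), down 14.9100 (V=8.9388). Price 17.6319; hedge Δ=1.3895, bond B=-11.5479.
The time-0 hedge costs 17.6319, which is the no-arbitrage price.

(0,0): Delta=1.3895 Bond=-11.5479
(1,0): Delta=1.9726 Bond=-20.4727
(1,1): Delta=1.0000 Bond=0.0000
V0=17.6319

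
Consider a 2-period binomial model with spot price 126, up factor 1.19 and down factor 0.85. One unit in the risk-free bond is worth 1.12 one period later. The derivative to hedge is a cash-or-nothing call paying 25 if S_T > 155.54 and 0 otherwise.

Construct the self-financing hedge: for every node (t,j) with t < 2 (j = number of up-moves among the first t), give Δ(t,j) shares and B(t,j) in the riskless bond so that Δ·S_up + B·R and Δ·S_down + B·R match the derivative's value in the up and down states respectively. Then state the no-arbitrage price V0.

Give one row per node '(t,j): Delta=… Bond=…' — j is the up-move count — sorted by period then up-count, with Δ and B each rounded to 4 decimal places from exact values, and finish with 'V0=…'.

No-arbitrage ⇒ martingale measure with p* = (R−d)/(u−d) = 0.7941.
At expiry t=2: V(2,0)=0.0000, V(2,1)=0.0000, V(2,2)=25.0000
(1,0): S=107.1000. Δ = (V_up−V_dn)/(S_up−S_dn) = (0.0000−0.0000)/(127.4490−91.0350) = 0.0000. V = [p*·0.0000 + (1−p*)·0.0000]/1.12 = 0.0000. B = V − Δ·S = 0.0000.
(1,1): S=149.9400. Δ = (V_up−V_dn)/(S_up−S_dn) = (25.0000−0.0000)/(178.4286−127.4490) = 0.4904. V = [p*·25.0000 + (1−p*)·0.0000]/1.12 = 17.7258. B = V − Δ·S = -55.8036.
(0,0): S=126.0000. Δ = (V_up−V_dn)/(S_up−S_dn) = (17.7258−0.0000)/(149.9400−107.1000) = 0.4138. V = [p*·17.7258 + (1−p*)·0.0000]/1.12 = 12.5682. B = V − Δ·S = -39.5666.
Check: Δ(0,0)·S0 + B(0,0) = 12.5682 = V0.

(0,0): Delta=0.4138 Bond=-39.5666
(1,0): Delta=0.0000 Bond=0.0000
(1,1): Delta=0.4904 Bond=-55.8036
V0=12.5682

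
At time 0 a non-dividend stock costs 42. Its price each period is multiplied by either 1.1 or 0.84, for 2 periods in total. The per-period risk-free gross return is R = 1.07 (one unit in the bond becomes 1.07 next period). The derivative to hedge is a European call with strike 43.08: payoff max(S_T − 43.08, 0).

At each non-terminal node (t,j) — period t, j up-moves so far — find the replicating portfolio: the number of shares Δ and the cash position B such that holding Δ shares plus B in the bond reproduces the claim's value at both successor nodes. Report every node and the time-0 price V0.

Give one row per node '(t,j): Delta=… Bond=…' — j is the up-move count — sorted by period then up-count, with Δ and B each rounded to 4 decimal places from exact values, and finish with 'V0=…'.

No-arbitrage ⇒ martingale measure with p* = (R−d)/(u−d) = 0.8846.
Terminal payoffs: V(2,0)=0.0000, V(2,1)=0.0000, V(2,2)=7.7400
  t=1,j=0: stock 35.2800 → up 38.8080 (V=0.0000), down 29.6352 (V=0.0000). Price 0.0000; hedge Δ=0.0000, bond B=0.0000.
  t=1,j=1: stock 46.2000 → up 50.8200 (V=7.7400), down 38.8080 (V=0.0000). Price 6.3990; hedge Δ=0.6444, bond B=-23.3702.
  t=0,j=0: stock 42.0000 → up 46.2000 (V=6.3990), down 35.2800 (V=0.0000). Price 5.2903; hedge Δ=0.5860, bond B=-19.3212.
The time-0 hedge costs 5.2903, which is the no-arbitrage price.

(0,0): Delta=0.5860 Bond=-19.3212
(1,0): Delta=0.0000 Bond=0.0000
(1,1): Delta=0.6444 Bond=-23.3702
V0=5.2903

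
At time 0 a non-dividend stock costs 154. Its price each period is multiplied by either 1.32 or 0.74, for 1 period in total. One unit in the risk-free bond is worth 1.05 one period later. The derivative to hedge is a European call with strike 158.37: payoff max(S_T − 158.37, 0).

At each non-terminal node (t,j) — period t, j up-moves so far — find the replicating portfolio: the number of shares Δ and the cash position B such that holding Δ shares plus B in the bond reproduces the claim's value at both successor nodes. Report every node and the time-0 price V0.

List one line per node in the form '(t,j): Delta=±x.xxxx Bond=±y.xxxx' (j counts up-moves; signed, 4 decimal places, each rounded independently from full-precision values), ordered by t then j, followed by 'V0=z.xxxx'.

(0,0): Delta=0.5028 Bond=-54.5704
V0=22.8606

Risk-neutral probability p* = (R−d)/(u−d) = (1.05−0.74)/(1.32−0.74) = 0.5345.
Payoff layer (t=1): V(1,0)=0.0000, V(1,1)=44.9100
  t=0,j=0: stock 154.0000 → up 203.2800 (V=44.9100), down 113.9600 (V=0.0000). Price 22.8606; hedge Δ=0.5028, bond B=-54.5704.
The time-0 hedge costs 22.8606, which is the no-arbitrage price.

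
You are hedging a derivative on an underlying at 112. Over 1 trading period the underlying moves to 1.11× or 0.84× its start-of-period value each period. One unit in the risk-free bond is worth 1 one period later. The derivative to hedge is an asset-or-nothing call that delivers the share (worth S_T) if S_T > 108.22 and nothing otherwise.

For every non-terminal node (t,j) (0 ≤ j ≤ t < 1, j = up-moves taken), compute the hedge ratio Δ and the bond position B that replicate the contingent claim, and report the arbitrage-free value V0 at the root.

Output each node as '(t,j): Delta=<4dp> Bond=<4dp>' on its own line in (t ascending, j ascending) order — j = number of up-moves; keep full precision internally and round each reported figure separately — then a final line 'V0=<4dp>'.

Risk-neutral probability p* = (R−d)/(u−d) = (1−0.84)/(1.11−0.84) = 0.5926.
Payoff layer (t=1): V(1,0)=0.0000, V(1,1)=124.3200
  t=0,j=0: stock 112.0000 → up 124.3200 (V=124.3200), down 94.0800 (V=0.0000). Price 73.6711; hedge Δ=4.1111, bond B=-386.7733.
Each (Δ,B) replicates both successor values, so the strategy is self-financing and V0 is arbitrage-free.

(0,0): Delta=4.1111 Bond=-386.7733
V0=73.6711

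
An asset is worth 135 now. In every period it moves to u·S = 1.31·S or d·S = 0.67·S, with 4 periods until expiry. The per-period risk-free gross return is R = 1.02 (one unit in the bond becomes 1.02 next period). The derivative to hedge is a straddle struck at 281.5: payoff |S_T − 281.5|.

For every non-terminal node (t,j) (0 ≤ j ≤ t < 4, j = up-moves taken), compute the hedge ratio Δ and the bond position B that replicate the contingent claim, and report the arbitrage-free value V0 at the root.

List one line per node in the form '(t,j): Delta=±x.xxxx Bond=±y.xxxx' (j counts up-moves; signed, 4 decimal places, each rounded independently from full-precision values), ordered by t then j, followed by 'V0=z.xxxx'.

No-arbitrage ⇒ martingale measure with p* = (R−d)/(u−d) = 0.5469.
Terminal values V(4,·): V(4,0)=254.2960, V(4,1)=228.3101, V(4,2)=177.5018, V(4,3)=78.1602, V(4,4)=116.0749
  t=3,j=0: stock 40.6030 → up 53.1899 (V=228.3101), down 27.2040 (V=254.2960). Price 235.3774; hedge Δ=-1.0000, bond B=275.9804.
  t=3,j=1: stock 79.3880 → up 103.9982 (V=177.5018), down 53.1899 (V=228.3101). Price 196.5924; hedge Δ=-1.0000, bond B=275.9804.
  t=3,j=2: stock 155.2212 → up 203.3398 (V=78.1602), down 103.9982 (V=177.5018). Price 120.7591; hedge Δ=-1.0000, bond B=275.9804.
  t=3,j=3: stock 303.4923 → up 397.5749 (V=116.0749), down 203.3398 (V=78.1602). Price 96.9557; hedge Δ=0.1952, bond B=37.7139.
  t=2,j=0: stock 60.6015 → up 79.3880 (V=196.5924), down 40.6030 (V=235.3774). Price 209.9675; hedge Δ=-1.0000, bond B=270.5690.
  t=2,j=1: stock 118.4895 → up 155.2212 (V=120.7591), down 79.3880 (V=196.5924). Price 152.0795; hedge Δ=-1.0000, bond B=270.5690.
  t=2,j=2: stock 231.6735 → up 303.4923 (V=96.9557), down 155.2212 (V=120.7591). Price 105.6290; hedge Δ=-0.1605, bond B=142.8220.
  t=1,j=0: stock 90.4500 → up 118.4895 (V=152.0795), down 60.6015 (V=209.9675). Price 174.8137; hedge Δ=-1.0000, bond B=265.2637.
  t=1,j=1: stock 176.8500 → up 231.6735 (V=105.6290), down 118.4895 (V=152.0795). Price 124.1930; hedge Δ=-0.4104, bond B=196.7719.
  t=0,j=0: stock 135.0000 → up 176.8500 (V=124.1930), down 90.4500 (V=174.8137). Price 144.2456; hedge Δ=-0.5859, bond B=223.3405.
Check: Δ(0,0)·S0 + B(0,0) = 144.2456 = V0.

(0,0): Delta=-0.5859 Bond=223.3405
(1,0): Delta=-1.0000 Bond=265.2637
(1,1): Delta=-0.4104 Bond=196.7719
(2,0): Delta=-1.0000 Bond=270.5690
(2,1): Delta=-1.0000 Bond=270.5690
(2,2): Delta=-0.1605 Bond=142.8220
(3,0): Delta=-1.0000 Bond=275.9804
(3,1): Delta=-1.0000 Bond=275.9804
(3,2): Delta=-1.0000 Bond=275.9804
(3,3): Delta=0.1952 Bond=37.7139
V0=144.2456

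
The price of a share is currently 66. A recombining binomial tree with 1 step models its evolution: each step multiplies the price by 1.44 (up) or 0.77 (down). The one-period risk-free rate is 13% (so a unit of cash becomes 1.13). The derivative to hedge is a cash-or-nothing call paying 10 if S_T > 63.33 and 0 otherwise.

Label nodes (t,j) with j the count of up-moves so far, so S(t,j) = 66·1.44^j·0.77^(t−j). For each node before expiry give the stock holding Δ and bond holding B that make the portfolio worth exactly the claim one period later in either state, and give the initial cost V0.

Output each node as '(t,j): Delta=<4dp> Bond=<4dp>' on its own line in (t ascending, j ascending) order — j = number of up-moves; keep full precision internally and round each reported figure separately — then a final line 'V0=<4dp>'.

No-arbitrage ⇒ martingale measure with p* = (R−d)/(u−d) = 0.5373.
At expiry t=1: V(1,0)=0.0000, V(1,1)=10.0000
(0,0): S=66.0000. Δ = (V_up−V_dn)/(S_up−S_dn) = (10.0000−0.0000)/(95.0400−50.8200) = 0.2261. V = [p*·10.0000 + (1−p*)·0.0000]/1.13 = 4.7550. B = V − Δ·S = -10.1704.
Each (Δ,B) replicates both successor values, so the strategy is self-financing and V0 is arbitrage-free.

(0,0): Delta=0.2261 Bond=-10.1704
V0=4.7550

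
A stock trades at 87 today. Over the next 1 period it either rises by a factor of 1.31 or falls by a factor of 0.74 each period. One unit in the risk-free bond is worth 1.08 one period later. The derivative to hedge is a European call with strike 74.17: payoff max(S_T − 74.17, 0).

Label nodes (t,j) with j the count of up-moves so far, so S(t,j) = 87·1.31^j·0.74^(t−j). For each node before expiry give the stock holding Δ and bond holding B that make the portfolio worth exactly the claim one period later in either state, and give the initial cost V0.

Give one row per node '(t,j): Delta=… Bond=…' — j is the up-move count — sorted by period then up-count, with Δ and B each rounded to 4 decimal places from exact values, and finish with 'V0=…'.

(0,0): Delta=0.8026 Bond=-47.8428
V0=21.9818

Since d<R<u, set p* = (R−d)/(u−d) = 0.5965; price each node as the discounted p*-expectation of its children.
Payoff layer (t=1): V(1,0)=0.0000, V(1,1)=39.8000
(0,0): S=87.0000. Δ = (V_up−V_dn)/(S_up−S_dn) = (39.8000−0.0000)/(113.9700−64.3800) = 0.8026. V = [p*·39.8000 + (1−p*)·0.0000]/1.08 = 21.9818. B = V − Δ·S = -47.8428.
Self-financing check: at every node Δ·S+B equals the discounted successor values.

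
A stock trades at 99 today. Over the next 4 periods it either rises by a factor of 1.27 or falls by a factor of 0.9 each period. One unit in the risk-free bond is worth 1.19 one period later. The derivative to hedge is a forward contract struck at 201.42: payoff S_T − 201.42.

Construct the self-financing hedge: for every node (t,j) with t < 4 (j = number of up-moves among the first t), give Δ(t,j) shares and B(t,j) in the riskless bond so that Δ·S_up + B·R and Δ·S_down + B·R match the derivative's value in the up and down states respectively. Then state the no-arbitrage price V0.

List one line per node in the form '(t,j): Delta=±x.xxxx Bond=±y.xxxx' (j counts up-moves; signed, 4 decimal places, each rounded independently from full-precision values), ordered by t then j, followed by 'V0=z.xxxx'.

The replicating-portfolio and risk-neutral prices coincide; use p* = (1.19−0.9)/(1.27−0.9) = 0.7838 for the latter.
At expiry t=4: V(4,0)=-136.4661, V(4,1)=-109.7628, V(4,2)=-72.0815, V(4,3)=-18.9091, V(4,4)=56.1232
(3,0): S=72.1710. Δ = (V_up−V_dn)/(S_up−S_dn) = (-109.7628−-136.4661)/(91.6572−64.9539) = 1.0000. V = [p*·-109.7628 + (1−p*)·-136.4661]/1.19 = -97.0895. B = V − Δ·S = -169.2605.
(3,1): S=101.8413. Δ = (V_up−V_dn)/(S_up−S_dn) = (-72.0815−-109.7628)/(129.3385−91.6572) = 1.0000. V = [p*·-72.0815 + (1−p*)·-109.7628]/1.19 = -67.4192. B = V − Δ·S = -169.2605.
(3,2): S=143.7094. Δ = (V_up−V_dn)/(S_up−S_dn) = (-18.9091−-72.0815)/(182.5109−129.3385) = 1.0000. V = [p*·-18.9091 + (1−p*)·-72.0815]/1.19 = -25.5511. B = V − Δ·S = -169.2605.
(3,3): S=202.7899. Δ = (V_up−V_dn)/(S_up−S_dn) = (56.1232−-18.9091)/(257.5432−182.5109) = 1.0000. V = [p*·56.1232 + (1−p*)·-18.9091]/1.19 = 33.5294. B = V − Δ·S = -169.2605.
(2,0): S=80.1900. Δ = (V_up−V_dn)/(S_up−S_dn) = (-67.4192−-97.0895)/(101.8413−72.1710) = 1.0000. V = [p*·-67.4192 + (1−p*)·-97.0895]/1.19 = -62.0457. B = V − Δ·S = -142.2357.
(2,1): S=113.1570. Δ = (V_up−V_dn)/(S_up−S_dn) = (-25.5511−-67.4192)/(143.7094−101.8413) = 1.0000. V = [p*·-25.5511 + (1−p*)·-67.4192]/1.19 = -29.0787. B = V − Δ·S = -142.2357.
(2,2): S=159.6771. Δ = (V_up−V_dn)/(S_up−S_dn) = (33.5294−-25.5511)/(202.7899−143.7094) = 1.0000. V = [p*·33.5294 + (1−p*)·-25.5511]/1.19 = 17.4414. B = V − Δ·S = -142.2357.
(1,0): S=89.1000. Δ = (V_up−V_dn)/(S_up−S_dn) = (-29.0787−-62.0457)/(113.1570−80.1900) = 1.0000. V = [p*·-29.0787 + (1−p*)·-62.0457]/1.19 = -30.4258. B = V − Δ·S = -119.5258.
(1,1): S=125.7300. Δ = (V_up−V_dn)/(S_up−S_dn) = (17.4414−-29.0787)/(159.6771−113.1570) = 1.0000. V = [p*·17.4414 + (1−p*)·-29.0787]/1.19 = 6.2042. B = V − Δ·S = -119.5258.
(0,0): S=99.0000. Δ = (V_up−V_dn)/(S_up−S_dn) = (6.2042−-30.4258)/(125.7300−89.1000) = 1.0000. V = [p*·6.2042 + (1−p*)·-30.4258]/1.19 = -1.4419. B = V − Δ·S = -100.4419.
Self-financing check: at every node Δ·S+B equals the discounted successor values.

(0,0): Delta=1.0000 Bond=-100.4419
(1,0): Delta=1.0000 Bond=-119.5258
(1,1): Delta=1.0000 Bond=-119.5258
(2,0): Delta=1.0000 Bond=-142.2357
(2,1): Delta=1.0000 Bond=-142.2357
(2,2): Delta=1.0000 Bond=-142.2357
(3,0): Delta=1.0000 Bond=-169.2605
(3,1): Delta=1.0000 Bond=-169.2605
(3,2): Delta=1.0000 Bond=-169.2605
(3,3): Delta=1.0000 Bond=-169.2605
V0=-1.4419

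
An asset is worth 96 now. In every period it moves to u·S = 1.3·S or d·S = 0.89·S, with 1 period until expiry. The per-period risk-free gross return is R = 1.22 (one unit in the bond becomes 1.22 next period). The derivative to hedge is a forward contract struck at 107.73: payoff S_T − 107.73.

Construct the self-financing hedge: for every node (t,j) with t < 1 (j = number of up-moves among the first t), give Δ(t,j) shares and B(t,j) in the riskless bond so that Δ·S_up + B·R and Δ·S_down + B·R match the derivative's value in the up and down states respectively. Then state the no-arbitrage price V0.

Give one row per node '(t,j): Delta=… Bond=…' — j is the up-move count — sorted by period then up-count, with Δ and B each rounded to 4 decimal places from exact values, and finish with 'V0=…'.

(0,0): Delta=1.0000 Bond=-88.3033
V0=7.6967

Since d<R<u, set p* = (R−d)/(u−d) = 0.8049; price each node as the discounted p*-expectation of its children.
At expiry t=1: V(1,0)=-22.2900, V(1,1)=17.0700
  t=0,j=0: stock 96.0000 → up 124.8000 (V=17.0700), down 85.4400 (V=-22.2900). Price 7.6967; hedge Δ=1.0000, bond B=-88.3033.
Root portfolio cost Δ·96+B reproduces V0=7.6967.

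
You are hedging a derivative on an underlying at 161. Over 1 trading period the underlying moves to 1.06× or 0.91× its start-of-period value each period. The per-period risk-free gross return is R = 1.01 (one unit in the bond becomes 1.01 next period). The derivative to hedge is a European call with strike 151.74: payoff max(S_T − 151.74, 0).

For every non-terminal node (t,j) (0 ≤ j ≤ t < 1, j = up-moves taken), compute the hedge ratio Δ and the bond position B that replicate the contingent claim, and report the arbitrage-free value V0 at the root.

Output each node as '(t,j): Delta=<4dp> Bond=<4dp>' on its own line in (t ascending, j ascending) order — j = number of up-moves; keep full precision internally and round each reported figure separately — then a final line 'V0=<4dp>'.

(0,0): Delta=0.7834 Bond=-113.6449
V0=12.4884

The replicating-portfolio and risk-neutral prices coincide; use p* = (1.01−0.91)/(1.06−0.91) = 0.6667 for the latter.
At expiry t=1: V(1,0)=0.0000, V(1,1)=18.9200
Node (0,0) S=161.0000: V=(p*·18.9200+(1−p*)·0.0000)/1.01=12.4884; Δ=(18.9200−0.0000)/(170.6600−146.5100)=0.7834; B=V−Δ·S=-113.6449
The time-0 hedge costs 12.4884, which is the no-arbitrage price.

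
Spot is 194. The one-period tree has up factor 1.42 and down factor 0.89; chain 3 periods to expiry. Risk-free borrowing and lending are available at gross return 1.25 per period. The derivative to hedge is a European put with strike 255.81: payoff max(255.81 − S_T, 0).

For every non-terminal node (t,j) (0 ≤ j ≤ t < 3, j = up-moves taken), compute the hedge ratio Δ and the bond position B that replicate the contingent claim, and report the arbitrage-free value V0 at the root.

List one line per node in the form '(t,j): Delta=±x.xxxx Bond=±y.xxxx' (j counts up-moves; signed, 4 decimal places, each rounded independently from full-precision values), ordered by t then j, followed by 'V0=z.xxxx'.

Under the risk-neutral measure, an up-move has probability p* = (R−d)/(u−d) = 0.6792 and values discount at R = 1.25.
Payoff layer (t=3): V(3,0)=119.0460, V(3,1)=37.6023, V(3,2)=0.0000, V(3,3)=0.0000
(2,0): S=153.6674. Δ = (V_up−V_dn)/(S_up−S_dn) = (37.6023−119.0460)/(218.2077−136.7640) = -1.0000. V = [p*·37.6023 + (1−p*)·119.0460]/1.25 = 50.9806. B = V − Δ·S = 204.6480.
(2,1): S=245.1772. Δ = (V_up−V_dn)/(S_up−S_dn) = (0.0000−37.6023)/(348.1516−218.2077) = -0.2894. V = [p*·0.0000 + (1−p*)·37.6023]/1.25 = 9.6489. B = V − Δ·S = 80.5966.
(2,2): S=391.1816. Δ = (V_up−V_dn)/(S_up−S_dn) = (0.0000−0.0000)/(555.4779−348.1516) = 0.0000. V = [p*·0.0000 + (1−p*)·0.0000]/1.25 = 0.0000. B = V − Δ·S = 0.0000.
(1,0): S=172.6600. Δ = (V_up−V_dn)/(S_up−S_dn) = (9.6489−50.9806)/(245.1772−153.6674) = -0.4517. V = [p*·9.6489 + (1−p*)·50.9806]/1.25 = 18.3250. B = V − Δ·S = 96.3093.
(1,1): S=275.4800. Δ = (V_up−V_dn)/(S_up−S_dn) = (0.0000−9.6489)/(391.1816−245.1772) = -0.0661. V = [p*·0.0000 + (1−p*)·9.6489]/1.25 = 2.4759. B = V − Δ·S = 20.6814.
(0,0): S=194.0000. Δ = (V_up−V_dn)/(S_up−S_dn) = (2.4759−18.3250)/(275.4800−172.6600) = -0.1541. V = [p*·2.4759 + (1−p*)·18.3250]/1.25 = 6.0477. B = V − Δ·S = 35.9515.
Self-financing check: at every node Δ·S+B equals the discounted successor values.

(0,0): Delta=-0.1541 Bond=35.9515
(1,0): Delta=-0.4517 Bond=96.3093
(1,1): Delta=-0.0661 Bond=20.6814
(2,0): Delta=-1.0000 Bond=204.6480
(2,1): Delta=-0.2894 Bond=80.5966
(2,2): Delta=0.0000 Bond=0.0000
V0=6.0477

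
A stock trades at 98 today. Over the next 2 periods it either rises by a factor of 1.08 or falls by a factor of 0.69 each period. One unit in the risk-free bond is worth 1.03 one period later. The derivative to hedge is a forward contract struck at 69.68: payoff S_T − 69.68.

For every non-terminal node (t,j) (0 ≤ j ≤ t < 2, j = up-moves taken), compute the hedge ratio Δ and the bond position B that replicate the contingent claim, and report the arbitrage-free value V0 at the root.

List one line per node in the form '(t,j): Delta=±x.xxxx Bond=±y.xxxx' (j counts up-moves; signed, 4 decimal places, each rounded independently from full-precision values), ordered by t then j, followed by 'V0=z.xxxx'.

The replicating-portfolio and risk-neutral prices coincide; use p* = (1.03−0.69)/(1.08−0.69) = 0.8718 for the latter.
At expiry t=2: V(2,0)=-23.0222, V(2,1)=3.3496, V(2,2)=44.6272
(1,0): S=67.6200. Δ = (V_up−V_dn)/(S_up−S_dn) = (3.3496−-23.0222)/(73.0296−46.6578) = 1.0000. V = [p*·3.3496 + (1−p*)·-23.0222]/1.03 = -0.0305. B = V − Δ·S = -67.6505.
(1,1): S=105.8400. Δ = (V_up−V_dn)/(S_up−S_dn) = (44.6272−3.3496)/(114.3072−73.0296) = 1.0000. V = [p*·44.6272 + (1−p*)·3.3496]/1.03 = 38.1895. B = V − Δ·S = -67.6505.
(0,0): S=98.0000. Δ = (V_up−V_dn)/(S_up−S_dn) = (38.1895−-0.0305)/(105.8400−67.6200) = 1.0000. V = [p*·38.1895 + (1−p*)·-0.0305]/1.03 = 32.3199. B = V − Δ·S = -65.6801.
The time-0 hedge costs 32.3199, which is the no-arbitrage price.

(0,0): Delta=1.0000 Bond=-65.6801
(1,0): Delta=1.0000 Bond=-67.6505
(1,1): Delta=1.0000 Bond=-67.6505
V0=32.3199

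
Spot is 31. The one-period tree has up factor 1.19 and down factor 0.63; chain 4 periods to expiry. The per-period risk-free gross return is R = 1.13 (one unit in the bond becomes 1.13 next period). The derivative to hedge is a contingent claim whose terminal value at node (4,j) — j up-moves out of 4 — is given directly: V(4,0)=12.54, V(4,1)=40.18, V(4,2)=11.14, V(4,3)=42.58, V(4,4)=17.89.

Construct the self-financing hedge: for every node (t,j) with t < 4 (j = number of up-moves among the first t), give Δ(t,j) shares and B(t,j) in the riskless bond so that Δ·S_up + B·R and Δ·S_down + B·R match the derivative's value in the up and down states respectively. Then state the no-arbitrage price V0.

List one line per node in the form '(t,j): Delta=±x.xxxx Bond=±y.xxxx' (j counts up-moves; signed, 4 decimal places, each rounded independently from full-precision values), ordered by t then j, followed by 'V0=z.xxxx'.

(0,0): Delta=-0.4143 Bond=28.2658
(1,0): Delta=1.4196 Bond=-3.8748
(1,1): Delta=-0.5308 Bond=36.2382
(2,0): Delta=-2.9498 Bond=49.3826
(2,1): Delta=1.6972 Bond=-10.8298
(2,2): Delta=-0.6723 Bond=47.1627
(3,0): Delta=6.3675 Bond=-16.4204
(3,1): Delta=-3.5418 Bond=64.4690
(3,2): Delta=2.0300 Bond=-21.4425
(3,3): Delta=-0.8440 Bond=62.2622
V0=15.4239

The replicating-portfolio and risk-neutral prices coincide; use p* = (1.13−0.63)/(1.19−0.63) = 0.8929 for the latter.
At expiry t=4: V(4,0)=12.5400, V(4,1)=40.1800, V(4,2)=11.1400, V(4,3)=42.5800, V(4,4)=17.8900
Node (3,0) S=7.7515: V=(p*·40.1800+(1−p*)·12.5400)/1.13=32.9368; Δ=(40.1800−12.5400)/(9.2242−4.8834)=6.3675; B=V−Δ·S=-16.4204
Node (3,1) S=14.6416: V=(p*·11.1400+(1−p*)·40.1800)/1.13=12.6119; Δ=(11.1400−40.1800)/(17.4236−9.2242)=-3.5418; B=V−Δ·S=64.4690
Node (3,2) S=27.6564: V=(p*·42.5800+(1−p*)·11.1400)/1.13=34.7004; Δ=(42.5800−11.1400)/(32.9112−17.4236)=2.0300; B=V−Δ·S=-21.4425
Node (3,3) S=52.2399: V=(p*·17.8900+(1−p*)·42.5800)/1.13=18.1729; Δ=(17.8900−42.5800)/(62.1655−32.9112)=-0.8440; B=V−Δ·S=62.2622
Node (2,0) S=12.3039: V=(p*·12.6119+(1−p*)·32.9368)/1.13=13.0881; Δ=(12.6119−32.9368)/(14.6416−7.7515)=-2.9498; B=V−Δ·S=49.3826
Node (2,1) S=23.2407: V=(p*·34.7004+(1−p*)·12.6119)/1.13=28.6139; Δ=(34.7004−12.6119)/(27.6564−14.6416)=1.6972; B=V−Δ·S=-10.8298
Node (2,2) S=43.8991: V=(p*·18.1729+(1−p*)·34.7004)/1.13=17.6493; Δ=(18.1729−34.7004)/(52.2399−27.6564)=-0.6723; B=V−Δ·S=47.1627
Node (1,0) S=19.5300: V=(p*·28.6139+(1−p*)·13.0881)/1.13=23.8500; Δ=(28.6139−13.0881)/(23.2407−12.3039)=1.4196; B=V−Δ·S=-3.8748
Node (1,1) S=36.8900: V=(p*·17.6493+(1−p*)·28.6139)/1.13=16.6585; Δ=(17.6493−28.6139)/(43.8991−23.2407)=-0.5308; B=V−Δ·S=36.2382
Node (0,0) S=31.0000: V=(p*·16.6585+(1−p*)·23.8500)/1.13=15.4239; Δ=(16.6585−23.8500)/(36.8900−19.5300)=-0.4143; B=V−Δ·S=28.2658
Each (Δ,B) replicates both successor values, so the strategy is self-financing and V0 is arbitrage-free.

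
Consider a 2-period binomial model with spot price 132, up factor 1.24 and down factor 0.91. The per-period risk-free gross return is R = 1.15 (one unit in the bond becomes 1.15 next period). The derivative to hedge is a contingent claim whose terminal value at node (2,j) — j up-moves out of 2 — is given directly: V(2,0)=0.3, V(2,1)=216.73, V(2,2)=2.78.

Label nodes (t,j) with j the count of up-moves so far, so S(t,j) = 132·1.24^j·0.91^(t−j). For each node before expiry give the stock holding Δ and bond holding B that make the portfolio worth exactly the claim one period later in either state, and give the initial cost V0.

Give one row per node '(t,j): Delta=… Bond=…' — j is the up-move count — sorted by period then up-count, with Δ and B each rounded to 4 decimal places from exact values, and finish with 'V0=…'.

Risk-neutral probability p* = (R−d)/(u−d) = (1.15−0.91)/(1.24−0.91) = 0.7273.
Terminal payoffs: V(2,0)=0.3000, V(2,1)=216.7300, V(2,2)=2.7800
(1,0): S=120.1200. Δ = (V_up−V_dn)/(S_up−S_dn) = (216.7300−0.3000)/(148.9488−109.3092) = 5.4599. V = [p*·216.7300 + (1−p*)·0.3000]/1.15 = 137.1336. B = V − Δ·S = -518.7149.
(1,1): S=163.6800. Δ = (V_up−V_dn)/(S_up−S_dn) = (2.7800−216.7300)/(202.9632−148.9488) = -3.9610. V = [p*·2.7800 + (1−p*)·216.7300]/1.15 = 53.1565. B = V − Δ·S = 701.4899.
(0,0): S=132.0000. Δ = (V_up−V_dn)/(S_up−S_dn) = (53.1565−137.1336)/(163.6800−120.1200) = -1.9278. V = [p*·53.1565 + (1−p*)·137.1336]/1.15 = 66.1386. B = V − Δ·S = 320.6146.
Self-financing check: at every node Δ·S+B equals the discounted successor values.

(0,0): Delta=-1.9278 Bond=320.6146
(1,0): Delta=5.4599 Bond=-518.7149
(1,1): Delta=-3.9610 Bond=701.4899
V0=66.1386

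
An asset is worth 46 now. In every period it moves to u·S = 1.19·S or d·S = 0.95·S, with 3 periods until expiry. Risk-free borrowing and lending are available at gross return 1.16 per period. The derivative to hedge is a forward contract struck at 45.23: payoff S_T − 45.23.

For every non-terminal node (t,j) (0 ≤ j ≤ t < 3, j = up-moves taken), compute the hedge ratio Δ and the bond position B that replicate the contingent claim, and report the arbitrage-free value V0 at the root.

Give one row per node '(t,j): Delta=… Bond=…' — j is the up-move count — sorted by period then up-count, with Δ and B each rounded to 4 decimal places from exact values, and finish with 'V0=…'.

Under the risk-neutral measure, an up-move has probability p* = (R−d)/(u−d) = 0.8750 and values discount at R = 1.16.
Payoff layer (t=3): V(3,0)=-5.7908, V(3,1)=4.1728, V(3,2)=16.6536, V(3,3)=32.2873
Node (2,0) S=41.5150: V=(p*·4.1728+(1−p*)·-5.7908)/1.16=2.5236; Δ=(4.1728−-5.7908)/(49.4029−39.4393)=1.0000; B=V−Δ·S=-38.9914
Node (2,1) S=52.0030: V=(p*·16.6536+(1−p*)·4.1728)/1.16=13.0116; Δ=(16.6536−4.1728)/(61.8836−49.4028)=1.0000; B=V−Δ·S=-38.9914
Node (2,2) S=65.1406: V=(p*·32.2873+(1−p*)·16.6536)/1.16=26.1492; Δ=(32.2873−16.6536)/(77.5173−61.8836)=1.0000; B=V−Δ·S=-38.9914
Node (1,0) S=43.7000: V=(p*·13.0116+(1−p*)·2.5236)/1.16=10.0867; Δ=(13.0116−2.5236)/(52.0030−41.5150)=1.0000; B=V−Δ·S=-33.6133
Node (1,1) S=54.7400: V=(p*·26.1492+(1−p*)·13.0116)/1.16=21.1267; Δ=(26.1492−13.0116)/(65.1406−52.0030)=1.0000; B=V−Δ·S=-33.6133
Node (0,0) S=46.0000: V=(p*·21.1267+(1−p*)·10.0867)/1.16=17.0231; Δ=(21.1267−10.0867)/(54.7400−43.7000)=1.0000; B=V−Δ·S=-28.9769
Self-financing check: at every node Δ·S+B equals the discounted successor values.

(0,0): Delta=1.0000 Bond=-28.9769
(1,0): Delta=1.0000 Bond=-33.6133
(1,1): Delta=1.0000 Bond=-33.6133
(2,0): Delta=1.0000 Bond=-38.9914
(2,1): Delta=1.0000 Bond=-38.9914
(2,2): Delta=1.0000 Bond=-38.9914
V0=17.0231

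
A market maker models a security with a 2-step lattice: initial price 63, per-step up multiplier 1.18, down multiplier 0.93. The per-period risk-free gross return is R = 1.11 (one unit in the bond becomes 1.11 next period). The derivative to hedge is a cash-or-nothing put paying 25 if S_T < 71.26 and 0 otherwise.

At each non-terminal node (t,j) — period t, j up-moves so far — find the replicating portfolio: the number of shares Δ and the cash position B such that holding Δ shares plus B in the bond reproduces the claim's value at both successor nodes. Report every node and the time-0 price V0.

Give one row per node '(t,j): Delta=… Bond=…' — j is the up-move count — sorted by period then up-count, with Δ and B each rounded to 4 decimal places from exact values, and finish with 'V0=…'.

Under the risk-neutral measure, an up-move has probability p* = (R−d)/(u−d) = 0.7200 and values discount at R = 1.11.
At expiry t=2: V(2,0)=25.0000, V(2,1)=25.0000, V(2,2)=0.0000
  t=1,j=0: stock 58.5900 → up 69.1362 (V=25.0000), down 54.4887 (V=25.0000). Price 22.5225; hedge Δ=0.0000, bond B=22.5225.
  t=1,j=1: stock 74.3400 → up 87.7212 (V=0.0000), down 69.1362 (V=25.0000). Price 6.3063; hedge Δ=-1.3452, bond B=106.3063.
  t=0,j=0: stock 63.0000 → up 74.3400 (V=6.3063), down 58.5900 (V=22.5225). Price 9.7719; hedge Δ=-1.0296, bond B=74.6368.
Each (Δ,B) replicates both successor values, so the strategy is self-financing and V0 is arbitrage-free.

(0,0): Delta=-1.0296 Bond=74.6368
(1,0): Delta=0.0000 Bond=22.5225
(1,1): Delta=-1.3452 Bond=106.3063
V0=9.7719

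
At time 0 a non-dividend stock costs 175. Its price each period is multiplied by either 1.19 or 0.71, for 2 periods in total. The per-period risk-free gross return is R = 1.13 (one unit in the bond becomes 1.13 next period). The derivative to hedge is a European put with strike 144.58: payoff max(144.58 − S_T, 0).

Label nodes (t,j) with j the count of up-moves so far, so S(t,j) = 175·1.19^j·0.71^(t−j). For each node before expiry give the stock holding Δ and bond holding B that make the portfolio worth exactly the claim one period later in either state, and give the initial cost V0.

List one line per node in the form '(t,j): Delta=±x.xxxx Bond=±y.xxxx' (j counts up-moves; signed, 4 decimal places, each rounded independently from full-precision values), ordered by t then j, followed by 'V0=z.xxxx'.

(0,0): Delta=-0.0742 Bond=13.6788
(1,0): Delta=-0.9450 Bond=123.6567
(1,1): Delta=0.0000 Bond=0.0000
V0=0.6897

No-arbitrage ⇒ martingale measure with p* = (R−d)/(u−d) = 0.8750.
Terminal values V(2,·): V(2,0)=56.3625, V(2,1)=0.0000, V(2,2)=0.0000
Node (1,0) S=124.2500: V=(p*·0.0000+(1−p*)·56.3625)/1.13=6.2348; Δ=(0.0000−56.3625)/(147.8575−88.2175)=-0.9450; B=V−Δ·S=123.6567
Node (1,1) S=208.2500: V=(p*·0.0000+(1−p*)·0.0000)/1.13=0.0000; Δ=(0.0000−0.0000)/(247.8175−147.8575)=0.0000; B=V−Δ·S=0.0000
Node (0,0) S=175.0000: V=(p*·0.0000+(1−p*)·6.2348)/1.13=0.6897; Δ=(0.0000−6.2348)/(208.2500−124.2500)=-0.0742; B=V−Δ·S=13.6788
Root portfolio cost Δ·175+B reproduces V0=0.6897.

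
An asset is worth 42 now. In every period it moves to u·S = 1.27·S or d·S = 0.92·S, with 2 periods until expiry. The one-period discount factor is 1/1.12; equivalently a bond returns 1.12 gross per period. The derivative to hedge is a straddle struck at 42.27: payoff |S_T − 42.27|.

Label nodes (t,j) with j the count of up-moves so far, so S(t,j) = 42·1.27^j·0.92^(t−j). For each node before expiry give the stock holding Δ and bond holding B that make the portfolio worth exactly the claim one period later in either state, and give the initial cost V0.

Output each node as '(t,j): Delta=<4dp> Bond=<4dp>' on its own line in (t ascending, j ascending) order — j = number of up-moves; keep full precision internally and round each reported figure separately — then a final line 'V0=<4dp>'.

(0,0): Delta=0.6501 Bond=-17.0326
(1,0): Delta=0.0060 Bond=5.8096
(1,1): Delta=1.0000 Bond=-37.7411
V0=10.2709

Since d<R<u, set p* = (R−d)/(u−d) = 0.5714; price each node as the discounted p*-expectation of its children.
At expiry t=2: V(2,0)=6.7212, V(2,1)=6.8028, V(2,2)=25.4718
Node (1,0) S=38.6400: V=(p*·6.8028+(1−p*)·6.7212)/1.12=6.0427; Δ=(6.8028−6.7212)/(49.0728−35.5488)=0.0060; B=V−Δ·S=5.8096
Node (1,1) S=53.3400: V=(p*·25.4718+(1−p*)·6.8028)/1.12=15.5989; Δ=(25.4718−6.8028)/(67.7418−49.0728)=1.0000; B=V−Δ·S=-37.7411
Node (0,0) S=42.0000: V=(p*·15.5989+(1−p*)·6.0427)/1.12=10.2709; Δ=(15.5989−6.0427)/(53.3400−38.6400)=0.6501; B=V−Δ·S=-17.0326
Each (Δ,B) replicates both successor values, so the strategy is self-financing and V0 is arbitrage-free.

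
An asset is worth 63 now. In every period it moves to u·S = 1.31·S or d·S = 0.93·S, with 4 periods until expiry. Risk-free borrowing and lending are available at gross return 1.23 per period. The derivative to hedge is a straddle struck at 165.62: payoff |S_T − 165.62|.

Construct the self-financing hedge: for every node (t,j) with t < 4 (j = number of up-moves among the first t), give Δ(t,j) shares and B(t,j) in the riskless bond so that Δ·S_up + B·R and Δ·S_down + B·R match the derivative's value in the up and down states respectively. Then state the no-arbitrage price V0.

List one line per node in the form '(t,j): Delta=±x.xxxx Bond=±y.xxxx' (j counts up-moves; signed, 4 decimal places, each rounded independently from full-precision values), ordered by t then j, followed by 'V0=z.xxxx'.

(0,0): Delta=-0.5601 Bond=51.4033
(1,0): Delta=-1.0000 Bond=89.0015
(1,1): Delta=-0.4768 Bond=56.3526
(2,0): Delta=-1.0000 Bond=109.4719
(2,1): Delta=-1.0000 Bond=109.4719
(2,2): Delta=-0.3777 Bond=58.6049
(3,0): Delta=-1.0000 Bond=134.6504
(3,1): Delta=-1.0000 Bond=134.6504
(3,2): Delta=-1.0000 Bond=134.6504
(3,3): Delta=-0.2599 Bond=55.3996
V0=16.1188

The replicating-portfolio and risk-neutral prices coincide; use p* = (1.23−0.93)/(1.31−0.93) = 0.7895 for the latter.
At expiry t=4: V(4,0)=118.4927, V(4,1)=99.2364, V(4,2)=72.1119, V(4,3)=33.9043, V(4,4)=19.9150
Node (3,0) S=50.6745: V=(p*·99.2364+(1−p*)·118.4927)/1.23=83.9759; Δ=(99.2364−118.4927)/(66.3836−47.1273)=-1.0000; B=V−Δ·S=134.6504
Node (3,1) S=71.3802: V=(p*·72.1119+(1−p*)·99.2364)/1.23=63.2702; Δ=(72.1119−99.2364)/(93.5081−66.3836)=-1.0000; B=V−Δ·S=134.6504
Node (3,2) S=100.5463: V=(p*·33.9043+(1−p*)·72.1119)/1.23=34.1041; Δ=(33.9043−72.1119)/(131.7157−93.5081)=-1.0000; B=V−Δ·S=134.6504
Node (3,3) S=141.6297: V=(p*·19.9150+(1−p*)·33.9043)/1.23=18.5854; Δ=(19.9150−33.9043)/(185.5350−131.7157)=-0.2599; B=V−Δ·S=55.3996
Node (2,0) S=54.4887: V=(p*·63.2702+(1−p*)·83.9759)/1.23=54.9832; Δ=(63.2702−83.9759)/(71.3802−50.6745)=-1.0000; B=V−Δ·S=109.4719
Node (2,1) S=76.7529: V=(p*·34.1041+(1−p*)·63.2702)/1.23=32.7190; Δ=(34.1041−63.2702)/(100.5463−71.3802)=-1.0000; B=V−Δ·S=109.4719
Node (2,2) S=108.1143: V=(p*·18.5854+(1−p*)·34.1041)/1.23=17.7663; Δ=(18.5854−34.1041)/(141.6297−100.5463)=-0.3777; B=V−Δ·S=58.6049
Node (1,0) S=58.5900: V=(p*·32.7190+(1−p*)·54.9832)/1.23=30.4115; Δ=(32.7190−54.9832)/(76.7529−54.4887)=-1.0000; B=V−Δ·S=89.0015
Node (1,1) S=82.5300: V=(p*·17.7663+(1−p*)·32.7190)/1.23=17.0034; Δ=(17.7663−32.7190)/(108.1143−76.7529)=-0.4768; B=V−Δ·S=56.3526
Node (0,0) S=63.0000: V=(p*·17.0034+(1−p*)·30.4115)/1.23=16.1188; Δ=(17.0034−30.4115)/(82.5300−58.5900)=-0.5601; B=V−Δ·S=51.4033
Each (Δ,B) replicates both successor values, so the strategy is self-financing and V0 is arbitrage-free.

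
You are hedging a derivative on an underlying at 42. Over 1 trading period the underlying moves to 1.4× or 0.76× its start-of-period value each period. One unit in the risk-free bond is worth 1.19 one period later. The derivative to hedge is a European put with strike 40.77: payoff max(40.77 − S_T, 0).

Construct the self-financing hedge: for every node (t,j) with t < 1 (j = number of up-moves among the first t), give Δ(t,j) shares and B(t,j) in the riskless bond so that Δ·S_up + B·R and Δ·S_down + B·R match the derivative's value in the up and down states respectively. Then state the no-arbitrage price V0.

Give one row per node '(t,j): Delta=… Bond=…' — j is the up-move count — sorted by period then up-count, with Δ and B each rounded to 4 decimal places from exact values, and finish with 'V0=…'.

(0,0): Delta=-0.3292 Bond=16.2684
V0=2.4403

Risk-neutral probability p* = (R−d)/(u−d) = (1.19−0.76)/(1.4−0.76) = 0.6719.
Terminal payoffs: V(1,0)=8.8500, V(1,1)=0.0000
Node (0,0) S=42.0000: V=(p*·0.0000+(1−p*)·8.8500)/1.19=2.4403; Δ=(0.0000−8.8500)/(58.8000−31.9200)=-0.3292; B=V−Δ·S=16.2684
Each (Δ,B) replicates both successor values, so the strategy is self-financing and V0 is arbitrage-free.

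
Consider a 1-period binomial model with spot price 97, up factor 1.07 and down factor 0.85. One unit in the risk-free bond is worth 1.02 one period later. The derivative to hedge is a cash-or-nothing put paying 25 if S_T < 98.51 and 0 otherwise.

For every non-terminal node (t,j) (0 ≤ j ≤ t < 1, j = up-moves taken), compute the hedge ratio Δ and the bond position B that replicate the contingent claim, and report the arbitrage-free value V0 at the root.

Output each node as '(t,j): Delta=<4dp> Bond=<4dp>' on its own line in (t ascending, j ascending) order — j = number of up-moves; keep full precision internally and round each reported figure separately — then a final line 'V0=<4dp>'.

(0,0): Delta=-1.1715 Bond=119.2068
V0=5.5704

Under the risk-neutral measure, an up-move has probability p* = (R−d)/(u−d) = 0.7727 and values discount at R = 1.02.
Payoff layer (t=1): V(1,0)=25.0000, V(1,1)=0.0000
(0,0): S=97.0000. Δ = (V_up−V_dn)/(S_up−S_dn) = (0.0000−25.0000)/(103.7900−82.4500) = -1.1715. V = [p*·0.0000 + (1−p*)·25.0000]/1.02 = 5.5704. B = V − Δ·S = 119.2068.
Each (Δ,B) replicates both successor values, so the strategy is self-financing and V0 is arbitrage-free.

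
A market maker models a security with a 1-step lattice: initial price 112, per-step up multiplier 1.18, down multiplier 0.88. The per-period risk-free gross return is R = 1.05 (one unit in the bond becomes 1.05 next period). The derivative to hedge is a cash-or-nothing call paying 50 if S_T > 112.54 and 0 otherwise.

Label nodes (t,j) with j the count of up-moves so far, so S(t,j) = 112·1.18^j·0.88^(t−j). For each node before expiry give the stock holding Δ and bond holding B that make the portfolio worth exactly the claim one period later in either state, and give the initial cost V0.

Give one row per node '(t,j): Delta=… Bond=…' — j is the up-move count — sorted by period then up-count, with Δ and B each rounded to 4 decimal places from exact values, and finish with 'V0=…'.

Since d<R<u, set p* = (R−d)/(u−d) = 0.5667; price each node as the discounted p*-expectation of its children.
Payoff layer (t=1): V(1,0)=0.0000, V(1,1)=50.0000
(0,0): S=112.0000. Δ = (V_up−V_dn)/(S_up−S_dn) = (50.0000−0.0000)/(132.1600−98.5600) = 1.4881. V = [p*·50.0000 + (1−p*)·0.0000]/1.05 = 26.9841. B = V − Δ·S = -139.6825.
Self-financing check: at every node Δ·S+B equals the discounted successor values.

(0,0): Delta=1.4881 Bond=-139.6825
V0=26.9841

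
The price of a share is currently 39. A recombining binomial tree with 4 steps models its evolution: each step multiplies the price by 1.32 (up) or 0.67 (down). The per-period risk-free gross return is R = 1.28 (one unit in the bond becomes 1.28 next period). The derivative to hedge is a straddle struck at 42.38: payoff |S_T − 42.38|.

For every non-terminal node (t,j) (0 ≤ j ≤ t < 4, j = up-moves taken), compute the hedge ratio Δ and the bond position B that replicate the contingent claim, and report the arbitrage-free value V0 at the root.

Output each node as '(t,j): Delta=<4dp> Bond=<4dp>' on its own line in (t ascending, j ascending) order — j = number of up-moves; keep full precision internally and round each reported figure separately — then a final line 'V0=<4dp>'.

(0,0): Delta=0.9213 Bond=-12.5223
(1,0): Delta=0.1215 Bond=4.8688
(1,1): Delta=0.9479 Bond=-17.3988
(2,0): Delta=-1.0000 Bond=25.8667
(2,1): Delta=0.1589 Bond=4.9445
(2,2): Delta=0.9741 Bond=-24.0551
(3,0): Delta=-1.0000 Bond=33.1094
(3,1): Delta=-1.0000 Bond=33.1094
(3,2): Delta=0.1974 Bond=4.5729
(3,3): Delta=1.0000 Bond=-33.1094
V0=23.4072

Since d<R<u, set p* = (R−d)/(u−d) = 0.9385; price each node as the discounted p*-expectation of its children.
Terminal payoffs: V(4,0)=34.5211, V(4,1)=26.8967, V(4,2)=11.8756, V(4,3)=17.7182, V(4,4)=76.0224
(3,0): S=11.7298. Δ = (V_up−V_dn)/(S_up−S_dn) = (26.8967−34.5211)/(15.4833−7.8589) = -1.0000. V = [p*·26.8967 + (1−p*)·34.5211]/1.28 = 21.3796. B = V − Δ·S = 33.1094.
(3,1): S=23.1094. Δ = (V_up−V_dn)/(S_up−S_dn) = (11.8756−26.8967)/(30.5044−15.4833) = -1.0000. V = [p*·11.8756 + (1−p*)·26.8967]/1.28 = 10.0000. B = V − Δ·S = 33.1094.
(3,2): S=45.5289. Δ = (V_up−V_dn)/(S_up−S_dn) = (17.7182−11.8756)/(60.0982−30.5044) = 0.1974. V = [p*·17.7182 + (1−p*)·11.8756]/1.28 = 13.5614. B = V − Δ·S = 4.5729.
(3,3): S=89.6988. Δ = (V_up−V_dn)/(S_up−S_dn) = (76.0224−17.7182)/(118.4024−60.0982) = 1.0000. V = [p*·76.0224 + (1−p*)·17.7182]/1.28 = 56.5894. B = V − Δ·S = -33.1094.
(2,0): S=17.5071. Δ = (V_up−V_dn)/(S_up−S_dn) = (10.0000−21.3796)/(23.1094−11.7298) = -1.0000. V = [p*·10.0000 + (1−p*)·21.3796]/1.28 = 8.3596. B = V − Δ·S = 25.8667.
(2,1): S=34.4916. Δ = (V_up−V_dn)/(S_up−S_dn) = (13.5614−10.0000)/(45.5289−23.1094) = 0.1589. V = [p*·13.5614 + (1−p*)·10.0000]/1.28 = 10.4236. B = V − Δ·S = 4.9445.
(2,2): S=67.9536. Δ = (V_up−V_dn)/(S_up−S_dn) = (56.5894−13.5614)/(89.6988−45.5289) = 0.9741. V = [p*·56.5894 + (1−p*)·13.5614]/1.28 = 42.1418. B = V − Δ·S = -24.0551.
(1,0): S=26.1300. Δ = (V_up−V_dn)/(S_up−S_dn) = (10.4236−8.3596)/(34.4916−17.5071) = 0.1215. V = [p*·10.4236 + (1−p*)·8.3596]/1.28 = 8.0442. B = V − Δ·S = 4.8688.
(1,1): S=51.4800. Δ = (V_up−V_dn)/(S_up−S_dn) = (42.1418−10.4236)/(67.9536−34.4916) = 0.9479. V = [p*·42.1418 + (1−p*)·10.4236]/1.28 = 31.3984. B = V − Δ·S = -17.3988.
(0,0): S=39.0000. Δ = (V_up−V_dn)/(S_up−S_dn) = (31.3984−8.0442)/(51.4800−26.1300) = 0.9213. V = [p*·31.3984 + (1−p*)·8.0442]/1.28 = 23.4072. B = V − Δ·S = -12.5223.
Self-financing check: at every node Δ·S+B equals the discounted successor values.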